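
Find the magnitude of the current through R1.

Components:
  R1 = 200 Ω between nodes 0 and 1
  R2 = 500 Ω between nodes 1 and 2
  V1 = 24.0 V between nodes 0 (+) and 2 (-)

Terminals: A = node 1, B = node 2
Nodal analysis, taking node 2 as the 0 V reference.
Source V1 fixes V_0 = 24 V.
KCL at each unknown node (sum of currents leaving = 0; resistances in Ω):
  Node 1: (V_1 - 24)/200 + (V_1 - 0)/500 = 0
Collecting terms: 0.007 × V_1 = 0.12  =>  V_1 = 17.14 V
I_R1 = (V_0 - V_1)/R1 = (24 - 17.14)/200 = 0.03429 A
|I_R1| = 0.03429 A

Final answer: |I_R1| = 0.03429 A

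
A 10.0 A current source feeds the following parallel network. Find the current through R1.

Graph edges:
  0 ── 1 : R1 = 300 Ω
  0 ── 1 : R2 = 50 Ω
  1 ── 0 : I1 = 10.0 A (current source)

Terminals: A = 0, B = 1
All resistors sit directly between nodes 0 and 1, so they are in parallel and share one voltage V; the full source current 10 A splits among them.
1/R_par = 1/300 + 1/50 = 0.02333 S  =>  R_par = 42.86 Ω
V = I × R_par = 10 × 42.86 = 428.6 V
I_R1 = V/R1 = 428.6/300 = 1.429 A

Final answer: 1.429 A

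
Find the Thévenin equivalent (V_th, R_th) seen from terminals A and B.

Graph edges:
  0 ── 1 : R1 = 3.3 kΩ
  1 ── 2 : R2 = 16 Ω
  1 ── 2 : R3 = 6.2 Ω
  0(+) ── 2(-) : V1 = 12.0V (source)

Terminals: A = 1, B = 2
Step 1 — V_th is the open-circuit voltage V_A - V_B (nothing connected across the terminals).
Nodal analysis, taking node 2 as the 0 V reference.
Source V1 fixes V_0 = 12 V.
KCL at each unknown node (sum of currents leaving = 0; resistances in Ω):
  Node 1: (V_1 - 12)/3300 + (V_1 - 0)/16 + (V_1 - 0)/6.2 = 0
Collecting terms: 0.2241 × V_1 = 0.003636  =>  V_1 = 0.01623 V
V_th = V_1 - V_2 = 0.01623 - 0 = 0.01623 V
Step 2 — R_th: zero the source — replace V1 by a short circuit (node 2 merges into node 0) — and find the resistance seen between A (node 1) and B (node 0).
Reduce the network between node 1 (A) and node 0 (B) by series/parallel combination:
  Rp1 = R1 ‖ R2 ‖ R3 (parallel, all between nodes 0 and 1) = 1/(1/3300 + 1/16 + 1/6.2) = 4.462 Ω
R_th = 4.462 Ω

Final answer: V_th = 0.01623 V, R_th = 4.462 Ω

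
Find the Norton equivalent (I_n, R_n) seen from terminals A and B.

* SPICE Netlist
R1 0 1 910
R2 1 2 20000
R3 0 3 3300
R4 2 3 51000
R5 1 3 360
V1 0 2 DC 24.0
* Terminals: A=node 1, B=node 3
Find the Thévenin equivalent first; then I_n = V_th/R_th and R_n = R_th.
Step 1 — V_th is the open-circuit voltage V_A - V_B (nothing connected across the terminals).
Nodal analysis, taking node 2 as the 0 V reference.
Source V1 fixes V_0 = 24 V.
KCL at each unknown node (sum of currents leaving = 0; resistances in Ω):
  Node 1: (V_1 - 24)/910 + (V_1 - 0)/20000 + (V_1 - V_3)/360 = 0
  Node 3: (V_3 - 24)/3300 + (V_3 - 0)/51000 + (V_3 - V_1)/360 = 0
Collecting terms (coefficients in siemens):
  0.003927·V_1 - 0.002778·V_3 = 0.02637
  0.0031·V_3 - 0.002778·V_1 = 0.007273
Determinant D = (0.003927)(0.0031) - (-0.002778)(-0.002778) = 0.000004458
V_1 = [(0.02637)(0.0031) - (-0.002778)(0.007273)]/D = 22.87 V
V_3 = [(0.003927)(0.007273) - (0.02637)(-0.002778)]/D = 22.84 V
V_th = V_1 - V_3 = 22.87 - 22.84 = 0.03443 V
Step 2 — R_th: zero the source — replace V1 by a short circuit (node 2 merges into node 0) — and find the resistance seen between A (node 1) and B (node 3).
Reduce the network between node 1 (A) and node 3 (B) by series/parallel combination:
  Rp1 = R1 ‖ R2 (parallel, both between nodes 0 and 1) = 1/(1/910 + 1/20000) = 870.4 Ω
  Rp2 = R3 ‖ R4 (parallel, both between nodes 0 and 3) = 1/(1/3300 + 1/51000) = 3099 Ω
  Rs1 = Rp1 + Rp2 (series, joined only at node 0) = 870.4 + 3099 = 3970 Ω
  Rp3 = R5 ‖ Rs1 (parallel, both between nodes 1 and 3) = 1/(1/360 + 1/3970) = 330.1 Ω
R_th = 330.1 Ω
I_n = V_th/R_th = 0.03443/330.1 = 0.0001043 A, and R_n = R_th = 330.1 Ω

Final answer: I_n = 0.0001043 A, R_n = 330.1 Ω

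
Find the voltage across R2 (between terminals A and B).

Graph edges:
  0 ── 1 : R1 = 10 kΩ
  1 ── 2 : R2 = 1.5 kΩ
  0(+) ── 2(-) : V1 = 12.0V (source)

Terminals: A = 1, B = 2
R1 and R2 are in series across V1 (node 0 → node 1 → node 2), and the output A–B is taken across R2, so this is a voltage divider.
Series current: I = V1/(R1 + R2) = 12/(10000 + 1500) = 12/11500 = 0.001043 A
V_R2 = I × R2 = V1 × R2/(R1 + R2) = 12 × 1500/11500 = 1.565 V

Final answer: 1.565 V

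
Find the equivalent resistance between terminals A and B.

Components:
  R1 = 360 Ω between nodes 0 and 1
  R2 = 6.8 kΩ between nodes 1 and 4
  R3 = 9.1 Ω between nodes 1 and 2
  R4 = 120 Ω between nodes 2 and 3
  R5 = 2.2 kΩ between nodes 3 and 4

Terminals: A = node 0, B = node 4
Reduce the network between node 0 (A) and node 4 (B) by series/parallel combination:
  Rs1 = R3 + R4 (series, joined only at node 2) = 9.1 + 120 = 129.1 Ω
  Rs2 = R5 + Rs1 (series, joined only at node 3) = 2200 + 129.1 = 2329 Ω
  Rp1 = R2 ‖ Rs2 (parallel, both between nodes 1 and 4) = 1/(1/6800 + 1/2329) = 1735 Ω
  Rs3 = R1 + Rp1 (series, joined only at node 1) = 360 + 1735 = 2095 Ω
R_eq = 2.095 kΩ

Final answer: 2.095 kΩ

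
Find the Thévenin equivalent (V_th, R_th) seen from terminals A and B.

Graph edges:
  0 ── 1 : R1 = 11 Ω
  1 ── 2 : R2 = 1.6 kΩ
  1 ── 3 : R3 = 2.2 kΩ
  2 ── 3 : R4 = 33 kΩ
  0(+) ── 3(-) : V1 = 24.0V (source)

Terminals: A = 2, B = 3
Step 1 — V_th is the open-circuit voltage V_A - V_B (nothing connected across the terminals).
Nodal analysis, taking node 3 as the 0 V reference.
Source V1 fixes V_0 = 24 V.
KCL at each unknown node (sum of currents leaving = 0; resistances in Ω):
  Node 1: (V_1 - 24)/11 + (V_1 - V_2)/1600 + (V_1 - 0)/2200 = 0
  Node 2: (V_2 - V_1)/1600 + (V_2 - 0)/33000 = 0
Collecting terms (coefficients in siemens):
  0.09199·V_1 - 0.000625·V_2 = 2.182
  0.0006553·V_2 - 0.000625·V_1 = 0
Determinant D = (0.09199)(0.0006553) - (-0.000625)(-0.000625) = 0.00005989
V_1 = [(2.182)(0.0006553) - (-0.000625)(0)]/D = 23.87 V
V_2 = [(0.09199)(0) - (2.182)(-0.000625)]/D = 22.77 V
V_th = V_2 - V_3 = 22.77 - 0 = 22.77 V
Step 2 — R_th: zero the source — replace V1 by a short circuit (node 3 merges into node 0) — and find the resistance seen between A (node 2) and B (node 0).
Reduce the network between node 2 (A) and node 0 (B) by series/parallel combination:
  Rp1 = R1 ‖ R3 (parallel, both between nodes 0 and 1) = 1/(1/11 + 1/2200) = 10.95 Ω
  Rs1 = R2 + Rp1 (series, joined only at node 1) = 1600 + 10.95 = 1611 Ω
  Rp2 = R4 ‖ Rs1 (parallel, both between nodes 0 and 2) = 1/(1/33000 + 1/1611) = 1536 Ω
R_th = 1.536 kΩ

Final answer: V_th = 22.77 V, R_th = 1.536 kΩ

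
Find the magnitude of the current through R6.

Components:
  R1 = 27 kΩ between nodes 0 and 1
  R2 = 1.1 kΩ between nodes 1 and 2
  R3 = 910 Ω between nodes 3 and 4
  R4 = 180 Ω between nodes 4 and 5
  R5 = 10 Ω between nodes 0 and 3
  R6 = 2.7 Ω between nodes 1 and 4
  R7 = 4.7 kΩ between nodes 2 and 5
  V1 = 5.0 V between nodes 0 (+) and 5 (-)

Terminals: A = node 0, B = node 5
Nodal analysis, taking node 5 as the 0 V reference.
Source V1 fixes V_0 = 5 V.
KCL at each unknown node (sum of currents leaving = 0; resistances in Ω):
  Node 1: (V_1 - 5)/27000 + (V_1 - V_2)/1100 + (V_1 - V_4)/2.7 = 0
  Node 2: (V_2 - V_1)/1100 + (V_2 - 0)/4700 = 0
  Node 3: (V_3 - V_4)/910 + (V_3 - 5)/10 = 0
  Node 4: (V_4 - V_3)/910 + (V_4 - 0)/180 + (V_4 - V_1)/2.7 = 0
Collecting terms (coefficients in siemens):
  0.3713·V_1 - 0.0009091·V_2 - 0.3704·V_4 = 0.0001852
  0.001122·V_2 - 0.0009091·V_1 = 0
  0.1011·V_3 - 0.001099·V_4 = 0.5
  0.377·V_4 - 0.3704·V_1 - 0.001099·V_3 = 0
Solving these 4 simultaneous equations (Gaussian elimination) gives:
  V_1 = 0.8202 V, V_2 = 0.6647 V, V_3 = 4.955 V, V_4 = 0.8202 V
I_R6 = (V_1 - V_4)/R6 = (0.8202 - 0.8202)/2.7 = 0.00001339 A
|I_R6| = 0.00001339 A

Final answer: |I_R6| = 1.339e-05 A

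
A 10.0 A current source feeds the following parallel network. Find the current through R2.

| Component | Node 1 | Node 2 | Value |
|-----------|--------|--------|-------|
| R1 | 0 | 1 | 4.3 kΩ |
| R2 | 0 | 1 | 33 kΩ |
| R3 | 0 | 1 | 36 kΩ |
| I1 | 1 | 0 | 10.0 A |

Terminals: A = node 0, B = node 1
All resistors sit directly between nodes 0 and 1, so they are in parallel and share one voltage V; the full source current 10 A splits among them.
1/R_par = 1/4300 + 1/33000 + 1/36000 = 0.0002906 S  =>  R_par = 3441 Ω
V = I × R_par = 10 × 3441 = 34410 V
I_R2 = V/R2 = 34410/33000 = 1.043 A

Final answer: 1.043 A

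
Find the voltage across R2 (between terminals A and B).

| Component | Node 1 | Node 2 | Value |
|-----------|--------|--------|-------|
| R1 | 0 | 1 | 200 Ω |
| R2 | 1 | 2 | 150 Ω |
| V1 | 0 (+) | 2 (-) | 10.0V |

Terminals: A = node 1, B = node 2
R1 and R2 are in series across V1 (node 0 → node 1 → node 2), and the output A–B is taken across R2, so this is a voltage divider.
Series current: I = V1/(R1 + R2) = 10/(200 + 150) = 10/350 = 0.02857 A
V_R2 = I × R2 = V1 × R2/(R1 + R2) = 10 × 150/350 = 4.286 V

Final answer: 4.286 V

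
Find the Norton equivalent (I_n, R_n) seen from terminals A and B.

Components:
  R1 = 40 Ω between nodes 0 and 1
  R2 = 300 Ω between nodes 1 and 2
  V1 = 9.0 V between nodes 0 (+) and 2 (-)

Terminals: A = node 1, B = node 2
Find the Thévenin equivalent first; then I_n = V_th/R_th and R_n = R_th.
Step 1 — V_th is the open-circuit voltage V_A - V_B (nothing connected across the terminals).
Nodal analysis, taking node 2 as the 0 V reference.
Source V1 fixes V_0 = 9 V.
KCL at each unknown node (sum of currents leaving = 0; resistances in Ω):
  Node 1: (V_1 - 9)/40 + (V_1 - 0)/300 = 0
Collecting terms: 0.02833 × V_1 = 0.225  =>  V_1 = 7.941 V
V_th = V_1 - V_2 = 7.941 - 0 = 7.941 V
Step 2 — R_th: zero the source — replace V1 by a short circuit (node 2 merges into node 0) — and find the resistance seen between A (node 1) and B (node 0).
Reduce the network between node 1 (A) and node 0 (B) by series/parallel combination:
  Rp1 = R1 ‖ R2 (parallel, both between nodes 0 and 1) = 1/(1/40 + 1/300) = 35.29 Ω
R_th = 35.29 Ω
I_n = V_th/R_th = 7.941/35.29 = 0.225 A, and R_n = R_th = 35.29 Ω

Final answer: I_n = 0.225 A, R_n = 35.29 Ω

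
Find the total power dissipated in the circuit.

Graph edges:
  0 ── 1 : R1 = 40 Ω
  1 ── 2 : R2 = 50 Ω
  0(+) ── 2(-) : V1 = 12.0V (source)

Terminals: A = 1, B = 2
Nodal analysis, taking node 2 as the 0 V reference.
Source V1 fixes V_0 = 12 V.
KCL at each unknown node (sum of currents leaving = 0; resistances in Ω):
  Node 1: (V_1 - 12)/40 + (V_1 - 0)/50 = 0
Collecting terms: 0.045 × V_1 = 0.3  =>  V_1 = 6.667 V
Power in each resistor, P = (ΔV)²/R:
  P_R1 = (12 - 6.667)²/40 = 0.7111 W
  P_R2 = (6.667 - 0)²/50 = 0.8889 W
P_total = P_R1 + P_R2 = 1.6 W

Final answer: 1.6 W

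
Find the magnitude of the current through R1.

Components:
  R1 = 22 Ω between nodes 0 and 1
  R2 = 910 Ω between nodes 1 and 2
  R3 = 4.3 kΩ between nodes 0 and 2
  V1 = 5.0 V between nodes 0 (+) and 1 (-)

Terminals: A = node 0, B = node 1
Nodal analysis, taking node 1 as the 0 V reference.
Source V1 fixes V_0 = 5 V.
KCL at each unknown node (sum of currents leaving = 0; resistances in Ω):
  Node 2: (V_2 - 0)/910 + (V_2 - 5)/4300 = 0
Collecting terms: 0.001331 × V_2 = 0.001163  =>  V_2 = 0.8733 V
I_R1 = (V_0 - V_1)/R1 = (5 - 0)/22 = 0.2273 A
|I_R1| = 0.2273 A

Final answer: |I_R1| = 0.2273 A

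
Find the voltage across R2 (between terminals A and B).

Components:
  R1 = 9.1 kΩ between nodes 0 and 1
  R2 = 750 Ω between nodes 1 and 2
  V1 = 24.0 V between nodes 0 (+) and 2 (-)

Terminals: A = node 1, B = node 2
R1 and R2 are in series across V1 (node 0 → node 1 → node 2), and the output A–B is taken across R2, so this is a voltage divider.
Series current: I = V1/(R1 + R2) = 24/(9100 + 750) = 24/9850 = 0.002437 A
V_R2 = I × R2 = V1 × R2/(R1 + R2) = 24 × 750/9850 = 1.827 V

Final answer: 1.827 V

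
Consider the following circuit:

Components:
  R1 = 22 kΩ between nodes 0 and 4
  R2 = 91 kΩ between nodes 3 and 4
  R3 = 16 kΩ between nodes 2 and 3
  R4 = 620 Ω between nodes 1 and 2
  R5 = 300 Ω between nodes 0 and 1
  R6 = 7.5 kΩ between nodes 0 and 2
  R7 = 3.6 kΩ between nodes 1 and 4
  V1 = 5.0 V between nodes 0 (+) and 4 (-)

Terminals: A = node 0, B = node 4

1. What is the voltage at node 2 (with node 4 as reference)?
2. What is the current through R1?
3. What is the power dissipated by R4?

Nodal analysis, taking node 4 as the 0 V reference.
Source V1 fixes V_0 = 5 V.
KCL at each unknown node (sum of currents leaving = 0; resistances in Ω):
  Node 1: (V_1 - V_2)/620 + (V_1 - 5)/300 + (V_1 - 0)/3600 = 0
  Node 2: (V_2 - V_3)/16000 + (V_2 - V_1)/620 + (V_2 - 5)/7500 = 0
  Node 3: (V_3 - 0)/91000 + (V_3 - V_2)/16000 = 0
Collecting terms (coefficients in siemens):
  0.005224·V_1 - 0.001613·V_2 = 0.01667
  0.001809·V_2 - 0.001613·V_1 - 0.0000625·V_3 = 0.0006667
  0.00007349·V_3 - 0.0000625·V_2 = 0
Solving these 3 simultaneous equations (Gaussian elimination) gives:
  V_1 = 4.617 V, V_2 = 4.622 V, V_3 = 3.931 V
Part 1:
  Read off the nodal solution: V_2 = 4.622 V
Part 2:
  I_R1 = (V_0 - V_4)/R1 = (5 - 0)/22000 = 0.0002273 A
  Magnitude: I_R1 = 0.0002273 A
Part 3:
  I_R4 = (V_1 - V_2)/R4 = (4.617 - 4.622)/620 = -0.000007223 A
  P_R4 = I_R4² × R4 = (-0.000007223)² × 620 = 0.00000003235 W

Final answers:
1. V_2 = 4.622 V
2. I_R1 = 0.0002273 A
3. P_R4 = 3.235e-08 W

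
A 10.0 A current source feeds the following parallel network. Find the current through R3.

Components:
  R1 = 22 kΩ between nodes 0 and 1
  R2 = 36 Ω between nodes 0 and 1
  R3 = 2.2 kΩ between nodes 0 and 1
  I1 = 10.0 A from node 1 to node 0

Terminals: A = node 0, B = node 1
All resistors sit directly between nodes 0 and 1, so they are in parallel and share one voltage V; the full source current 10 A splits among them.
1/R_par = 1/22000 + 1/36 + 1/2200 = 0.02828 S  =>  R_par = 35.36 Ω
V = I × R_par = 10 × 35.36 = 353.6 V
I_R3 = V/R3 = 353.6/2200 = 0.1607 A

Final answer: 0.1607 A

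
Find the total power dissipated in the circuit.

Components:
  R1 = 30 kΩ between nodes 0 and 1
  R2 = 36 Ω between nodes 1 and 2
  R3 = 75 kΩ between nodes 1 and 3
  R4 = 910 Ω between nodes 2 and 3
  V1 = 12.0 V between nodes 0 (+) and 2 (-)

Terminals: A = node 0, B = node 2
Nodal analysis, taking node 2 as the 0 V reference.
Source V1 fixes V_0 = 12 V.
KCL at each unknown node (sum of currents leaving = 0; resistances in Ω):
  Node 1: (V_1 - 12)/30000 + (V_1 - 0)/36 + (V_1 - V_3)/75000 = 0
  Node 3: (V_3 - V_1)/75000 + (V_3 - 0)/910 = 0
Collecting terms (coefficients in siemens):
  0.02782·V_1 - 0.00001333·V_3 = 0.0004
  0.001112·V_3 - 0.00001333·V_1 = 0
Determinant D = (0.02782)(0.001112) - (-0.00001333)(-0.00001333) = 0.00003095
V_1 = [(0.0004)(0.001112) - (-0.00001333)(0)]/D = 0.01438 V
V_3 = [(0.02782)(0) - (0.0004)(-0.00001333)]/D = 0.0001723 V
Power in each resistor, P = (ΔV)²/R:
  P_R1 = (12 - 0.01438)²/30000 = 0.004789 W
  P_R2 = (0.01438 - 0)²/36 = 0.000005741 W
  P_R3 = (0.01438 - 0.0001723)²/75000 = 0.00000000269 W
  P_R4 = (0 - 0.0001723)²/910 = 0.00000000003264 W
P_total = P_R1 + P_R2 + P_R3 + P_R4 = 0.004794 W

Final answer: 0.004794 W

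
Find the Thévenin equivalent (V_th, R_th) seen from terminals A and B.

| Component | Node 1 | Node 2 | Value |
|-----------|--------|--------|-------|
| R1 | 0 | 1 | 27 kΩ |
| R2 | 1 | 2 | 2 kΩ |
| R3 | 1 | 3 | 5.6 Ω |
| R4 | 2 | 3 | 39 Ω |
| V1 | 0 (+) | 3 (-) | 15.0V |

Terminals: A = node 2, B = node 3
Step 1 — V_th is the open-circuit voltage V_A - V_B (nothing connected across the terminals).
Nodal analysis, taking node 3 as the 0 V reference.
Source V1 fixes V_0 = 15 V.
KCL at each unknown node (sum of currents leaving = 0; resistances in Ω):
  Node 1: (V_1 - 15)/27000 + (V_1 - V_2)/2000 + (V_1 - 0)/5.6 = 0
  Node 2: (V_2 - V_1)/2000 + (V_2 - 0)/39 = 0
Collecting terms (coefficients in siemens):
  0.1791·V_1 - 0.0005·V_2 = 0.0005556
  0.02614·V_2 - 0.0005·V_1 = 0
Determinant D = (0.1791)(0.02614) - (-0.0005)(-0.0005) = 0.004682
V_1 = [(0.0005556)(0.02614) - (-0.0005)(0)]/D = 0.003102 V
V_2 = [(0.1791)(0) - (0.0005556)(-0.0005)]/D = 0.00005933 V
V_th = V_2 - V_3 = 0.00005933 - 0 = 0.00005933 V
Step 2 — R_th: zero the source — replace V1 by a short circuit (node 3 merges into node 0) — and find the resistance seen between A (node 2) and B (node 0).
Reduce the network between node 2 (A) and node 0 (B) by series/parallel combination:
  Rp1 = R1 ‖ R3 (parallel, both between nodes 0 and 1) = 1/(1/27000 + 1/5.6) = 5.599 Ω
  Rs1 = R2 + Rp1 (series, joined only at node 1) = 2000 + 5.599 = 2006 Ω
  Rp2 = R4 ‖ Rs1 (parallel, both between nodes 0 and 2) = 1/(1/39 + 1/2006) = 38.26 Ω
R_th = 38.26 Ω

Final answer: V_th = 5.933e-05 V, R_th = 38.26 Ω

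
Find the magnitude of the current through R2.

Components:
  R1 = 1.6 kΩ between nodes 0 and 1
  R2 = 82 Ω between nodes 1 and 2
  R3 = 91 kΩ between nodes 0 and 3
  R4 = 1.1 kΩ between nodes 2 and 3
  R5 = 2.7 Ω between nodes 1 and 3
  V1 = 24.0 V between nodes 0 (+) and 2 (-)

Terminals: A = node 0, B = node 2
Nodal analysis, taking node 2 as the 0 V reference.
Source V1 fixes V_0 = 24 V.
KCL at each unknown node (sum of currents leaving = 0; resistances in Ω):
  Node 1: (V_1 - 24)/1600 + (V_1 - 0)/82 + (V_1 - V_3)/2.7 = 0
  Node 3: (V_3 - 24)/91000 + (V_3 - 0)/1100 + (V_3 - V_1)/2.7 = 0
Collecting terms (coefficients in siemens):
  0.3832·V_1 - 0.3704·V_3 = 0.015
  0.3713·V_3 - 0.3704·V_1 = 0.0002637
Determinant D = (0.3832)(0.3713) - (-0.3704)(-0.3704) = 0.005101
V_1 = [(0.015)(0.3713) - (-0.3704)(0.0002637)]/D = 1.111 V
V_3 = [(0.3832)(0.0002637) - (0.015)(-0.3704)]/D = 1.109 V
I_R2 = (V_1 - V_2)/R2 = (1.111 - 0)/82 = 0.01355 A
|I_R2| = 0.01355 A

Final answer: |I_R2| = 0.01355 A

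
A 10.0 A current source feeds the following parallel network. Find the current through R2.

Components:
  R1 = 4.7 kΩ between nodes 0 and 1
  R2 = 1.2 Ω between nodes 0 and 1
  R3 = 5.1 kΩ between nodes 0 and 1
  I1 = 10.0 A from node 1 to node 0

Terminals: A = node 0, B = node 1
All resistors sit directly between nodes 0 and 1, so they are in parallel and share one voltage V; the full source current 10 A splits among them.
1/R_par = 1/4700 + 1/1.2 + 1/5100 = 0.8337 S  =>  R_par = 1.199 Ω
V = I × R_par = 10 × 1.199 = 11.99 V
I_R2 = V/R2 = 11.99/1.2 = 9.995 A

Final answer: 9.995 A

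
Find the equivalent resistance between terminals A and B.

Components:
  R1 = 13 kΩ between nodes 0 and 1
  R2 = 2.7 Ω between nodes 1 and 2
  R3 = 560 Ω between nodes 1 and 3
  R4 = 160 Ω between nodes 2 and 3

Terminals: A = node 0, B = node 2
Reduce the network between node 0 (A) and node 2 (B) by series/parallel combination:
  Rs1 = R3 + R4 (series, joined only at node 3) = 560 + 160 = 720 Ω
  Rp1 = R2 ‖ Rs1 (parallel, both between nodes 1 and 2) = 1/(1/2.7 + 1/720) = 2.69 Ω
  Rs2 = R1 + Rp1 (series, joined only at node 1) = 13000 + 2.69 = 13000 Ω
R_eq = 13 kΩ

Final answer: 13 kΩ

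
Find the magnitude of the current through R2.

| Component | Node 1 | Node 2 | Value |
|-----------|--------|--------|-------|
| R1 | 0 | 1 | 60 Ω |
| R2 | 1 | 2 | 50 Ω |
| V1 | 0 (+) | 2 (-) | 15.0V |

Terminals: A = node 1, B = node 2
Nodal analysis, taking node 2 as the 0 V reference.
Source V1 fixes V_0 = 15 V.
KCL at each unknown node (sum of currents leaving = 0; resistances in Ω):
  Node 1: (V_1 - 15)/60 + (V_1 - 0)/50 = 0
Collecting terms: 0.03667 × V_1 = 0.25  =>  V_1 = 6.818 V
I_R2 = (V_1 - V_2)/R2 = (6.818 - 0)/50 = 0.1364 A
|I_R2| = 0.1364 A

Final answer: |I_R2| = 0.1364 A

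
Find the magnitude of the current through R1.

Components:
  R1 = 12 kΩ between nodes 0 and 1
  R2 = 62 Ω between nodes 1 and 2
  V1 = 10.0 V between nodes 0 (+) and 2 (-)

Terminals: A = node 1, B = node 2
Nodal analysis, taking node 2 as the 0 V reference.
Source V1 fixes V_0 = 10 V.
KCL at each unknown node (sum of currents leaving = 0; resistances in Ω):
  Node 1: (V_1 - 10)/12000 + (V_1 - 0)/62 = 0
Collecting terms: 0.01621 × V_1 = 0.0008333  =>  V_1 = 0.0514 V
I_R1 = (V_0 - V_1)/R1 = (10 - 0.0514)/12000 = 0.000829 A
|I_R1| = 0.000829 A

Final answer: |I_R1| = 0.000829 A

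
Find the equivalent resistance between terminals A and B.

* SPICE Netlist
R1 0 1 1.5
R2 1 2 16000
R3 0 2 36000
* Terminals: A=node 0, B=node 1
Reduce the network between node 0 (A) and node 1 (B) by series/parallel combination:
  Rs1 = R3 + R2 (series, joined only at node 2) = 36000 + 16000 = 52000 Ω
  Rp1 = R1 ‖ Rs1 (parallel, both between nodes 0 and 1) = 1/(1/1.5 + 1/52000) = 1.5 Ω
R_eq = 1.5 Ω

Final answer: 1.5 Ω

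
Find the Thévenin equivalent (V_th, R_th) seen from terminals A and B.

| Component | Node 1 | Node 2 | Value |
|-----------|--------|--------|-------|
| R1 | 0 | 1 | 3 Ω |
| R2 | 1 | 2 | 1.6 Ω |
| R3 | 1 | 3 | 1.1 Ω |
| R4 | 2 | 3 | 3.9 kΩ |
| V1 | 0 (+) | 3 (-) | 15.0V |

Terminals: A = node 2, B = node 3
Step 1 — V_th is the open-circuit voltage V_A - V_B (nothing connected across the terminals).
Nodal analysis, taking node 3 as the 0 V reference.
Source V1 fixes V_0 = 15 V.
KCL at each unknown node (sum of currents leaving = 0; resistances in Ω):
  Node 1: (V_1 - 15)/3 + (V_1 - V_2)/1.6 + (V_1 - 0)/1.1 = 0
  Node 2: (V_2 - V_1)/1.6 + (V_2 - 0)/3900 = 0
Collecting terms (coefficients in siemens):
  1.867·V_1 - 0.625·V_2 = 5
  0.6253·V_2 - 0.625·V_1 = 0
Determinant D = (1.867)(0.6253) - (-0.625)(-0.625) = 0.777
V_1 = [(5)(0.6253) - (-0.625)(0)]/D = 4.024 V
V_2 = [(1.867)(0) - (5)(-0.625)]/D = 4.022 V
V_th = V_2 - V_3 = 4.022 - 0 = 4.022 V
Step 2 — R_th: zero the source — replace V1 by a short circuit (node 3 merges into node 0) — and find the resistance seen between A (node 2) and B (node 0).
Reduce the network between node 2 (A) and node 0 (B) by series/parallel combination:
  Rp1 = R1 ‖ R3 (parallel, both between nodes 0 and 1) = 1/(1/3 + 1/1.1) = 0.8049 Ω
  Rs1 = R2 + Rp1 (series, joined only at node 1) = 1.6 + 0.8049 = 2.405 Ω
  Rp2 = R4 ‖ Rs1 (parallel, both between nodes 0 and 2) = 1/(1/3900 + 1/2.405) = 2.403 Ω
R_th = 2.403 Ω

Final answer: V_th = 4.022 V, R_th = 2.403 Ω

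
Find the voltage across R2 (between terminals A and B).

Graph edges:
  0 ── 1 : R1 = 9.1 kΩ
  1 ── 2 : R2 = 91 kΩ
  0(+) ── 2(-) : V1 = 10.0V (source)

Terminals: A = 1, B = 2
R1 and R2 are in series across V1 (node 0 → node 1 → node 2), and the output A–B is taken across R2, so this is a voltage divider.
Series current: I = V1/(R1 + R2) = 10/(9100 + 91000) = 10/100100 = 0.0000999 A
V_R2 = I × R2 = V1 × R2/(R1 + R2) = 10 × 91000/100100 = 9.091 V

Final answer: 9.091 V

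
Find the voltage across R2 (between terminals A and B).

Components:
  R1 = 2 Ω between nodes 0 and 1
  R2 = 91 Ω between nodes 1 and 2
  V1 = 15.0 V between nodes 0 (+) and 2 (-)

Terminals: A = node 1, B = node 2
R1 and R2 are in series across V1 (node 0 → node 1 → node 2), and the output A–B is taken across R2, so this is a voltage divider.
Series current: I = V1/(R1 + R2) = 15/(2 + 91) = 15/93 = 0.1613 A
V_R2 = I × R2 = V1 × R2/(R1 + R2) = 15 × 91/93 = 14.68 V

Final answer: 14.68 V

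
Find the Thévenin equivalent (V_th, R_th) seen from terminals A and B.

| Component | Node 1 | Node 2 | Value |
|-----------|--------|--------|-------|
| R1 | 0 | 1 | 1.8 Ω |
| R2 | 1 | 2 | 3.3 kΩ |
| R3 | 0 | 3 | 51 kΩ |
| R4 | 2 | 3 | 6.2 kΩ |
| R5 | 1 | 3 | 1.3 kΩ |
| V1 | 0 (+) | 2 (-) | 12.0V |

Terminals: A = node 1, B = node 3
Step 1 — V_th is the open-circuit voltage V_A - V_B (nothing connected across the terminals).
Nodal analysis, taking node 2 as the 0 V reference.
Source V1 fixes V_0 = 12 V.
KCL at each unknown node (sum of currents leaving = 0; resistances in Ω):
  Node 1: (V_1 - 12)/1.8 + (V_1 - 0)/3300 + (V_1 - V_3)/1300 = 0
  Node 3: (V_3 - 12)/51000 + (V_3 - 0)/6200 + (V_3 - V_1)/1300 = 0
Collecting terms (coefficients in siemens):
  0.5566·V_1 - 0.0007692·V_3 = 6.667
  0.0009501·V_3 - 0.0007692·V_1 = 0.0002353
Determinant D = (0.5566)(0.0009501) - (-0.0007692)(-0.0007692) = 0.0005283
V_1 = [(6.667)(0.0009501) - (-0.0007692)(0.0002353)]/D = 11.99 V
V_3 = [(0.5566)(0.0002353) - (6.667)(-0.0007692)]/D = 9.955 V
V_th = V_1 - V_3 = 11.99 - 9.955 = 2.035 V
Step 2 — R_th: zero the source — replace V1 by a short circuit (node 2 merges into node 0) — and find the resistance seen between A (node 1) and B (node 3).
Reduce the network between node 1 (A) and node 3 (B) by series/parallel combination:
  Rp1 = R1 ‖ R2 (parallel, both between nodes 0 and 1) = 1/(1/1.8 + 1/3300) = 1.799 Ω
  Rp2 = R3 ‖ R4 (parallel, both between nodes 0 and 3) = 1/(1/51000 + 1/6200) = 5528 Ω
  Rs1 = Rp1 + Rp2 (series, joined only at node 0) = 1.799 + 5528 = 5530 Ω
  Rp3 = R5 ‖ Rs1 (parallel, both between nodes 1 and 3) = 1/(1/1300 + 1/5530) = 1053 Ω
R_th = 1.053 kΩ

Final answer: V_th = 2.035 V, R_th = 1.053 kΩ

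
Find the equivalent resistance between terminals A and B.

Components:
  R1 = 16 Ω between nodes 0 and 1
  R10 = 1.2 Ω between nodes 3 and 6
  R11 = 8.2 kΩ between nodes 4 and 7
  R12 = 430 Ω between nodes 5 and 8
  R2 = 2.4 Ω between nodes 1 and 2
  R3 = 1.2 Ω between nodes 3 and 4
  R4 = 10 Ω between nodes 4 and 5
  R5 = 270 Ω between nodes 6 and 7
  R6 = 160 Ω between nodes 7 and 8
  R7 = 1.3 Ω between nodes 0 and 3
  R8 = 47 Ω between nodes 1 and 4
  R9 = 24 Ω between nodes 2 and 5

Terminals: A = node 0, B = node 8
The network is not a plain series/parallel combination. Inject a 1 A test current into terminal A (node 0) and return it from terminal B (node 8); then R_eq = V_A / (1 A).
Nodal analysis, taking node 8 as the 0 V reference.
Current source I_test pushes 1 A into node 0 and draws it out of node 8.
KCL at each unknown node (sum of currents leaving = 0; resistances in Ω):
  Node 0: (V_0 - V_1)/16 + (V_0 - V_3)/1.3 - 1 = 0
  Node 1: (V_1 - V_0)/16 + (V_1 - V_2)/2.4 + (V_1 - V_4)/47 = 0
  Node 2: (V_2 - V_1)/2.4 + (V_2 - V_5)/24 = 0
  Node 3: (V_3 - V_0)/1.3 + (V_3 - V_4)/1.2 + (V_3 - V_6)/1.2 = 0
  Node 4: (V_4 - V_1)/47 + (V_4 - V_3)/1.2 + (V_4 - V_5)/10 + (V_4 - V_7)/8200 = 0
  Node 5: (V_5 - V_2)/24 + (V_5 - V_4)/10 + (V_5 - 0)/430 = 0
  Node 6: (V_6 - V_3)/1.2 + (V_6 - V_7)/270 = 0
  Node 7: (V_7 - V_4)/8200 + (V_7 - V_6)/270 + (V_7 - 0)/160 = 0
Collecting terms (coefficients in siemens):
  0.8317·V_0 - 0.0625·V_1 - 0.7692·V_3 = 1
  0.5004·V_1 - 0.0625·V_0 - 0.4167·V_2 - 0.02128·V_4 = 0
  0.4583·V_2 - 0.4167·V_1 - 0.04167·V_5 = 0
  2.436·V_3 - 0.7692·V_0 - 0.8333·V_4 - 0.8333·V_6 = 0
  0.9547·V_4 - 0.02128·V_1 - 0.8333·V_3 - 0.1·V_5 - 0.000122·V_7 = 0
  0.144·V_5 - 0.04167·V_2 - 0.1·V_4 = 0
  0.837·V_6 - 0.8333·V_3 - 0.003704·V_7 = 0
  0.01008·V_7 - 0.000122·V_4 - 0.003704·V_6 = 0
Solving these 8 simultaneous equations (Gaussian elimination) gives:
  V_0 = 216.3 V, V_1 = 214.4 V, V_2 = 214.1 V, V_3 = 215.2 V
  V_4 = 214.7 V, V_5 = 211 V, V_6 = 214.6 V, V_7 = 81.47 V
R_eq = V_0 / 1 A = 216.3 Ω

Final answer: 216.3 Ω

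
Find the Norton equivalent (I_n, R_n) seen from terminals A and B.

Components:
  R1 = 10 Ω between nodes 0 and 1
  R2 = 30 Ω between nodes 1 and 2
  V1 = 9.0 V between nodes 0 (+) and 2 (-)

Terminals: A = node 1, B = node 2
Find the Thévenin equivalent first; then I_n = V_th/R_th and R_n = R_th.
Step 1 — V_th is the open-circuit voltage V_A - V_B (nothing connected across the terminals).
Nodal analysis, taking node 2 as the 0 V reference.
Source V1 fixes V_0 = 9 V.
KCL at each unknown node (sum of currents leaving = 0; resistances in Ω):
  Node 1: (V_1 - 9)/10 + (V_1 - 0)/30 = 0
Collecting terms: 0.1333 × V_1 = 0.9  =>  V_1 = 6.75 V
V_th = V_1 - V_2 = 6.75 - 0 = 6.75 V
Step 2 — R_th: zero the source — replace V1 by a short circuit (node 2 merges into node 0) — and find the resistance seen between A (node 1) and B (node 0).
Reduce the network between node 1 (A) and node 0 (B) by series/parallel combination:
  Rp1 = R1 ‖ R2 (parallel, both between nodes 0 and 1) = 1/(1/10 + 1/30) = 7.5 Ω
R_th = 7.5 Ω
I_n = V_th/R_th = 6.75/7.5 = 0.9 A, and R_n = R_th = 7.5 Ω

Final answer: I_n = 0.9 A, R_n = 7.5 Ω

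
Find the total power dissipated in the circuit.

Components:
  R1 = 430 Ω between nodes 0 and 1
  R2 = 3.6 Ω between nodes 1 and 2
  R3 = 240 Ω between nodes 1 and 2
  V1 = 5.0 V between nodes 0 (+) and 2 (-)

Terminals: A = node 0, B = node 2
Nodal analysis, taking node 2 as the 0 V reference.
Source V1 fixes V_0 = 5 V.
KCL at each unknown node (sum of currents leaving = 0; resistances in Ω):
  Node 1: (V_1 - 5)/430 + (V_1 - 0)/3.6 + (V_1 - 0)/240 = 0
Collecting terms: 0.2843 × V_1 = 0.01163  =>  V_1 = 0.0409 V
Power in each resistor, P = (ΔV)²/R:
  P_R1 = (5 - 0.0409)²/430 = 0.05719 W
  P_R2 = (0.0409 - 0)²/3.6 = 0.0004648 W
  P_R3 = (0.0409 - 0)²/240 = 0.000006972 W
P_total = P_R1 + P_R2 + P_R3 = 0.05766 W

Final answer: 0.05766 W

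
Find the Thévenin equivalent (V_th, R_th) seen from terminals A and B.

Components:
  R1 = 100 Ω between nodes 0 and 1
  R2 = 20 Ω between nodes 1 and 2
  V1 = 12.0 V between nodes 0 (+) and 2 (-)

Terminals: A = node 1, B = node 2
Step 1 — V_th is the open-circuit voltage V_A - V_B (nothing connected across the terminals).
Nodal analysis, taking node 2 as the 0 V reference.
Source V1 fixes V_0 = 12 V.
KCL at each unknown node (sum of currents leaving = 0; resistances in Ω):
  Node 1: (V_1 - 12)/100 + (V_1 - 0)/20 = 0
Collecting terms: 0.06 × V_1 = 0.12  =>  V_1 = 2 V
V_th = V_1 - V_2 = 2 - 0 = 2 V
Step 2 — R_th: zero the source — replace V1 by a short circuit (node 2 merges into node 0) — and find the resistance seen between A (node 1) and B (node 0).
Reduce the network between node 1 (A) and node 0 (B) by series/parallel combination:
  Rp1 = R1 ‖ R2 (parallel, both between nodes 0 and 1) = 1/(1/100 + 1/20) = 16.67 Ω
R_th = 16.67 Ω

Final answer: V_th = 2 V, R_th = 16.67 Ω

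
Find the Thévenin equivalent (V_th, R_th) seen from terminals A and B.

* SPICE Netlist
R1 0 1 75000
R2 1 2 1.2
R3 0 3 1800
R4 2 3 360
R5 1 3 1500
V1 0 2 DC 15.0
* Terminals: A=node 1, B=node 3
Step 1 — V_th is the open-circuit voltage V_A - V_B (nothing connected across the terminals).
Nodal analysis, taking node 2 as the 0 V reference.
Source V1 fixes V_0 = 15 V.
KCL at each unknown node (sum of currents leaving = 0; resistances in Ω):
  Node 1: (V_1 - 15)/75000 + (V_1 - 0)/1.2 + (V_1 - V_3)/1500 = 0
  Node 3: (V_3 - 15)/1800 + (V_3 - 0)/360 + (V_3 - V_1)/1500 = 0
Collecting terms (coefficients in siemens):
  0.834·V_1 - 0.0006667·V_3 = 0.0002
  0.004·V_3 - 0.0006667·V_1 = 0.008333
Determinant D = (0.834)(0.004) - (-0.0006667)(-0.0006667) = 0.003336
V_1 = [(0.0002)(0.004) - (-0.0006667)(0.008333)]/D = 0.001905 V
V_3 = [(0.834)(0.008333) - (0.0002)(-0.0006667)]/D = 2.084 V
V_th = V_1 - V_3 = 0.001905 - 2.084 = -2.082 V
Step 2 — R_th: zero the source — replace V1 by a short circuit (node 2 merges into node 0) — and find the resistance seen between A (node 1) and B (node 3).
Reduce the network between node 1 (A) and node 3 (B) by series/parallel combination:
  Rp1 = R1 ‖ R2 (parallel, both between nodes 0 and 1) = 1/(1/75000 + 1/1.2) = 1.2 Ω
  Rp2 = R3 ‖ R4 (parallel, both between nodes 0 and 3) = 1/(1/1800 + 1/360) = 300 Ω
  Rs1 = Rp1 + Rp2 (series, joined only at node 0) = 1.2 + 300 = 301.2 Ω
  Rp3 = R5 ‖ Rs1 (parallel, both between nodes 1 and 3) = 1/(1/1500 + 1/301.2) = 250.8 Ω
R_th = 250.8 Ω

Final answer: V_th = -2.082 V, R_th = 250.8 Ω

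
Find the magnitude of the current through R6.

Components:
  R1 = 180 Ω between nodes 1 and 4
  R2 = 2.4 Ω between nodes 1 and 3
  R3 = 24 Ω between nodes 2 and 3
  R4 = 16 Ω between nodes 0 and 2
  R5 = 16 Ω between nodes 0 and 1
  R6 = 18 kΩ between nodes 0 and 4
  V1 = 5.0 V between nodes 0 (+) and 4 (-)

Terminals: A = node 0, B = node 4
Nodal analysis, taking node 4 as the 0 V reference.
Source V1 fixes V_0 = 5 V.
KCL at each unknown node (sum of currents leaving = 0; resistances in Ω):
  Node 1: (V_1 - 0)/180 + (V_1 - V_3)/2.4 + (V_1 - 5)/16 = 0
  Node 2: (V_2 - V_3)/24 + (V_2 - 5)/16 = 0
  Node 3: (V_3 - V_1)/2.4 + (V_3 - V_2)/24 = 0
Collecting terms (coefficients in siemens):
  0.4847·V_1 - 0.4167·V_3 = 0.3125
  0.1042·V_2 - 0.04167·V_3 = 0.3125
  0.4583·V_3 - 0.4167·V_1 - 0.04167·V_2 = 0
Solving these 3 simultaneous equations (Gaussian elimination) gives:
  V_1 = 4.697 V, V_2 = 4.886 V, V_3 = 4.714 V
I_R6 = (V_0 - V_4)/R6 = (5 - 0)/18000 = 0.0002778 A
|I_R6| = 0.0002778 A

Final answer: |I_R6| = 0.0002778 A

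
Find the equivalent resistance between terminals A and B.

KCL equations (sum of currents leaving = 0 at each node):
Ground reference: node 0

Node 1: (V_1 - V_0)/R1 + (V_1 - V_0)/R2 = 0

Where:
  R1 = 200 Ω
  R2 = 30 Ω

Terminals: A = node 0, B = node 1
Reduce the network between node 0 (A) and node 1 (B) by series/parallel combination:
  Rp1 = R1 ‖ R2 (parallel, both between nodes 0 and 1) = 1/(1/200 + 1/30) = 26.09 Ω
R_eq = 26.09 Ω

Final answer: 26.09 Ω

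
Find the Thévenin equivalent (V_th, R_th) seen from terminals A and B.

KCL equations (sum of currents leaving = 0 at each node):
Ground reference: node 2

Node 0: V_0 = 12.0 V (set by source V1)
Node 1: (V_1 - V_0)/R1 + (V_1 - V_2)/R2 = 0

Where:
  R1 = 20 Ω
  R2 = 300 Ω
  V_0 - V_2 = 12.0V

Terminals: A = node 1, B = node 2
Step 1 — V_th is the open-circuit voltage V_A - V_B (nothing connected across the terminals).
Nodal analysis, taking node 2 as the 0 V reference.
Source V1 fixes V_0 = 12 V.
KCL at each unknown node (sum of currents leaving = 0; resistances in Ω):
  Node 1: (V_1 - 12)/20 + (V_1 - 0)/300 = 0
Collecting terms: 0.05333 × V_1 = 0.6  =>  V_1 = 11.25 V
V_th = V_1 - V_2 = 11.25 - 0 = 11.25 V
Step 2 — R_th: zero the source — replace V1 by a short circuit (node 2 merges into node 0) — and find the resistance seen between A (node 1) and B (node 0).
Reduce the network between node 1 (A) and node 0 (B) by series/parallel combination:
  Rp1 = R1 ‖ R2 (parallel, both between nodes 0 and 1) = 1/(1/20 + 1/300) = 18.75 Ω
R_th = 18.75 Ω

Final answer: V_th = 11.25 V, R_th = 18.75 Ω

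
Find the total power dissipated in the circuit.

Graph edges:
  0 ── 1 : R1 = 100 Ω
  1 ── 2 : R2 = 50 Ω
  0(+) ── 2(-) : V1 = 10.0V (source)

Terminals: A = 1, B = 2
Nodal analysis, taking node 2 as the 0 V reference.
Source V1 fixes V_0 = 10 V.
KCL at each unknown node (sum of currents leaving = 0; resistances in Ω):
  Node 1: (V_1 - 10)/100 + (V_1 - 0)/50 = 0
Collecting terms: 0.03 × V_1 = 0.1  =>  V_1 = 3.333 V
Power in each resistor, P = (ΔV)²/R:
  P_R1 = (10 - 3.333)²/100 = 0.4444 W
  P_R2 = (3.333 - 0)²/50 = 0.2222 W
P_total = P_R1 + P_R2 = 0.6667 W

Final answer: 0.6667 W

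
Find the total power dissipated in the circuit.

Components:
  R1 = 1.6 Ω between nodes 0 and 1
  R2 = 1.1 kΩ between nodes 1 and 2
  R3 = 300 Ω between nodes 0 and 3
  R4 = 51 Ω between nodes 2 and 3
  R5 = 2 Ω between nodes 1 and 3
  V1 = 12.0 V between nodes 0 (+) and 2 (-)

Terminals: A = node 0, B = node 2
Nodal analysis, taking node 2 as the 0 V reference.
Source V1 fixes V_0 = 12 V.
KCL at each unknown node (sum of currents leaving = 0; resistances in Ω):
  Node 1: (V_1 - 12)/1.6 + (V_1 - 0)/1100 + (V_1 - V_3)/2 = 0
  Node 3: (V_3 - 12)/300 + (V_3 - 0)/51 + (V_3 - V_1)/2 = 0
Collecting terms (coefficients in siemens):
  1.126·V_1 - 0.5·V_3 = 7.5
  0.5229·V_3 - 0.5·V_1 = 0.04
Determinant D = (1.126)(0.5229) - (-0.5)(-0.5) = 0.3388
V_1 = [(7.5)(0.5229) - (-0.5)(0.04)]/D = 11.64 V
V_3 = [(1.126)(0.04) - (7.5)(-0.5)]/D = 11.2 V
Power in each resistor, P = (ΔV)²/R:
  P_R1 = (12 - 11.64)²/1.6 = 0.08286 W
  P_R2 = (11.64 - 0)²/1100 = 0.1231 W
  P_R3 = (12 - 11.2)²/300 = 0.002123 W
  P_R4 = (0 - 11.2)²/51 = 2.46 W
  P_R5 = (11.64 - 11.2)²/2 = 0.09417 W
P_total = P_R1 + P_R2 + P_R3 + P_R4 + P_R5 = 2.763 W

Final answer: 2.763 W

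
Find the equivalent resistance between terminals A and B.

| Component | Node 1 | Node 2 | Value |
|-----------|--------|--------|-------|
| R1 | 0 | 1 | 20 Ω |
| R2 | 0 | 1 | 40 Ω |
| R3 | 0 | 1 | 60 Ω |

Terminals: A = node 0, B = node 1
Reduce the network between node 0 (A) and node 1 (B) by series/parallel combination:
  Rp1 = R1 ‖ R2 ‖ R3 (parallel, all between nodes 0 and 1) = 1/(1/20 + 1/40 + 1/60) = 10.91 Ω
R_eq = 10.91 Ω

Final answer: 10.91 Ω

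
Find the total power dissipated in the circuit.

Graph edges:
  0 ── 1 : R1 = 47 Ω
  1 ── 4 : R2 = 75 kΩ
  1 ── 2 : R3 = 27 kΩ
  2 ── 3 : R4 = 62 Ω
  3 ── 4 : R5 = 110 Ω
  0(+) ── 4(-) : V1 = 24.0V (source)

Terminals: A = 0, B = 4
Nodal analysis, taking node 4 as the 0 V reference.
Source V1 fixes V_0 = 24 V.
KCL at each unknown node (sum of currents leaving = 0; resistances in Ω):
  Node 1: (V_1 - 24)/47 + (V_1 - 0)/75000 + (V_1 - V_2)/27000 = 0
  Node 2: (V_2 - V_1)/27000 + (V_2 - V_3)/62 = 0
  Node 3: (V_3 - V_2)/62 + (V_3 - 0)/110 = 0
Collecting terms (coefficients in siemens):
  0.02133·V_1 - 0.00003704·V_2 = 0.5106
  0.01617·V_2 - 0.00003704·V_1 - 0.01613·V_3 = 0
  0.02522·V_3 - 0.01613·V_2 = 0
Solving these 3 simultaneous equations (Gaussian elimination) gives:
  V_1 = 23.94 V, V_2 = 0.1516 V, V_3 = 0.09693 V
Power in each resistor, P = (ΔV)²/R:
  P_R1 = (24 - 23.94)²/47 = 0.00006773 W
  P_R2 = (23.94 - 0)²/75000 = 0.007644 W
  P_R3 = (23.94 - 0.1516)²/27000 = 0.02097 W
  P_R4 = (0.1516 - 0.09693)²/62 = 0.00004814 W
  P_R5 = (0.09693 - 0)²/110 = 0.00008541 W
P_total = P_R1 + P_R2 + P_R3 + P_R4 + P_R5 = 0.02881 W

Final answer: 0.02881 W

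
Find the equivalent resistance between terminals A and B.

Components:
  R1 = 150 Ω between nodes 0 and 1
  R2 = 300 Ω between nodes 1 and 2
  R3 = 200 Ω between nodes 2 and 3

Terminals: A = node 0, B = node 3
Reduce the network between node 0 (A) and node 3 (B) by series/parallel combination:
  Rs1 = R1 + R2 (series, joined only at node 1) = 150 + 300 = 450 Ω
  Rs2 = R3 + Rs1 (series, joined only at node 2) = 200 + 450 = 650 Ω
R_eq = 650 Ω

Final answer: 650 Ω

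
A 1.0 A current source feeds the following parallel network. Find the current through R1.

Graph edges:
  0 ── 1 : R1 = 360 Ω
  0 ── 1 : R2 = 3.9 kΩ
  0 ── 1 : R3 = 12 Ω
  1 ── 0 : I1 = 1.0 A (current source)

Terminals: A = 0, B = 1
All resistors sit directly between nodes 0 and 1, so they are in parallel and share one voltage V; the full source current 1 A splits among them.
1/R_par = 1/360 + 1/3900 + 1/12 = 0.08637 S  =>  R_par = 11.58 Ω
V = I × R_par = 1 × 11.58 = 11.58 V
I_R1 = V/R1 = 11.58/360 = 0.03216 A

Final answer: 0.03216 A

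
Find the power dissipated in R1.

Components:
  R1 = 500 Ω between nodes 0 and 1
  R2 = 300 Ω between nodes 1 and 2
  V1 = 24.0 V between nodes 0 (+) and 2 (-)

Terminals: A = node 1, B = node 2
Nodal analysis, taking node 2 as the 0 V reference.
Source V1 fixes V_0 = 24 V.
KCL at each unknown node (sum of currents leaving = 0; resistances in Ω):
  Node 1: (V_1 - 24)/500 + (V_1 - 0)/300 = 0
Collecting terms: 0.005333 × V_1 = 0.048  =>  V_1 = 9 V
I_R1 = (V_0 - V_1)/R1 = (24 - 9)/500 = 0.03 A
P_R1 = I_R1² × R1 = (0.03)² × 500 = 0.45 W

Final answer: 0.45 W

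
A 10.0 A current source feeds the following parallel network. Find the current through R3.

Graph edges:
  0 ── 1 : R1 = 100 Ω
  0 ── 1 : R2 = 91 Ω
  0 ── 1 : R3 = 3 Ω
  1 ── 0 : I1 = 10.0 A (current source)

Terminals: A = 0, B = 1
All resistors sit directly between nodes 0 and 1, so they are in parallel and share one voltage V; the full source current 10 A splits among them.
1/R_par = 1/100 + 1/91 + 1/3 = 0.3543 S  =>  R_par = 2.822 Ω
V = I × R_par = 10 × 2.822 = 28.22 V
I_R3 = V/R3 = 28.22/3 = 9.408 A

Final answer: 9.408 A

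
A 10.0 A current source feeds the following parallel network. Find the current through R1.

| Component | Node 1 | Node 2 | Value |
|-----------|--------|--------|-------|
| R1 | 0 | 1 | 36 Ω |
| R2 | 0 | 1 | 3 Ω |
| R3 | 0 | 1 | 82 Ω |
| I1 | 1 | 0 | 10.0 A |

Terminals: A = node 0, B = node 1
All resistors sit directly between nodes 0 and 1, so they are in parallel and share one voltage V; the full source current 10 A splits among them.
1/R_par = 1/36 + 1/3 + 1/82 = 0.3733 S  =>  R_par = 2.679 Ω
V = I × R_par = 10 × 2.679 = 26.79 V
I_R1 = V/R1 = 26.79/36 = 0.7441 A

Final answer: 0.7441 A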